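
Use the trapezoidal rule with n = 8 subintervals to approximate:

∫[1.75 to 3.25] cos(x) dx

f(x) = cos(x)
a = 1.75, b = 3.25, n = 8
h = (b - a)/n = 0.187500

Trapezoidal rule: (h/2)[f(x₀) + 2f(x₁) + 2f(x₂) + ... + f(xₙ)]

x_0 = 1.7500, f(x_0) = -0.178246, coefficient = 1
x_1 = 1.9375, f(x_1) = -0.358540, coefficient = 2
x_2 = 2.1250, f(x_2) = -0.526266, coefficient = 2
x_3 = 2.3125, f(x_3) = -0.675545, coefficient = 2
x_4 = 2.5000, f(x_4) = -0.801144, coefficient = 2
x_5 = 2.6875, f(x_5) = -0.898659, coefficient = 2
x_6 = 2.8750, f(x_6) = -0.964674, coefficient = 2
x_7 = 3.0625, f(x_7) = -0.996874, coefficient = 2
x_8 = 3.2500, f(x_8) = -0.994130, coefficient = 1

I ≈ (0.187500/2) × -11.615781 = -1.088979
Exact value: -1.092181
Error: 0.003202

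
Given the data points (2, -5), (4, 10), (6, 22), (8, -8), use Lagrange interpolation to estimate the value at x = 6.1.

Lagrange interpolation formula:
P(x) = Σ yᵢ × Lᵢ(x)
where Lᵢ(x) = Π_{j≠i} (x - xⱼ)/(xᵢ - xⱼ)

L_0(6.1) = (6.1 - 4)/(2 - 4) × (6.1 - 6)/(2 - 6) × (6.1 - 8)/(2 - 8) = 0.008312
L_1(6.1) = (6.1 - 2)/(4 - 2) × (6.1 - 6)/(4 - 6) × (6.1 - 8)/(4 - 8) = -0.048687
L_2(6.1) = (6.1 - 2)/(6 - 2) × (6.1 - 4)/(6 - 4) × (6.1 - 8)/(6 - 8) = 1.022437
L_3(6.1) = (6.1 - 2)/(8 - 2) × (6.1 - 4)/(8 - 4) × (6.1 - 6)/(8 - 6) = 0.017937

P(6.1) = (-5)×L_0(6.1) + 10×L_1(6.1) + 22×L_2(6.1) + (-8)×L_3(6.1)
P(6.1) = 21.821687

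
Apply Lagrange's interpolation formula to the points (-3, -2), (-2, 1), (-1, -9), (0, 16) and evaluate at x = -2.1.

Lagrange interpolation formula:
P(x) = Σ yᵢ × Lᵢ(x)
where Lᵢ(x) = Π_{j≠i} (x - xⱼ)/(xᵢ - xⱼ)

L_0(-2.1) = (-2.1 - (-2))/(-3 - (-2)) × (-2.1 - (-1))/(-3 - (-1)) × (-2.1 - 0)/(-3 - 0) = 0.038500
L_1(-2.1) = (-2.1 - (-3))/(-2 - (-3)) × (-2.1 - (-1))/(-2 - (-1)) × (-2.1 - 0)/(-2 - 0) = 1.039500
L_2(-2.1) = (-2.1 - (-3))/(-1 - (-3)) × (-2.1 - (-2))/(-1 - (-2)) × (-2.1 - 0)/(-1 - 0) = -0.094500
L_3(-2.1) = (-2.1 - (-3))/(0 - (-3)) × (-2.1 - (-2))/(0 - (-2)) × (-2.1 - (-1))/(0 - (-1)) = 0.016500

P(-2.1) = (-2)×L_0(-2.1) + 1×L_1(-2.1) + (-9)×L_2(-2.1) + 16×L_3(-2.1)
P(-2.1) = 2.077000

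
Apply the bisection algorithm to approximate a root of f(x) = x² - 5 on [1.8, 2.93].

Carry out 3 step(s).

f(x) = x² - 5
Initial interval: [1.8, 2.93]

Iteration 1:
  c_1 = (1.800000 + 2.930000)/2 = 2.365000
  f(c_1) = f(2.365000) = 0.593225
  f(a) × f(c) < 0, new interval: [1.800000, 2.365000]
Iteration 2:
  c_2 = (1.800000 + 2.365000)/2 = 2.082500
  f(c_2) = f(2.082500) = -0.663194
  f(a) × f(c) ≥ 0, new interval: [2.082500, 2.365000]
Iteration 3:
  c_3 = (2.082500 + 2.365000)/2 = 2.223750
  f(c_3) = f(2.223750) = -0.054936
  f(a) × f(c) ≥ 0, new interval: [2.223750, 2.365000]

After 3 iteration(s), the approximation is c_3 = 2.223750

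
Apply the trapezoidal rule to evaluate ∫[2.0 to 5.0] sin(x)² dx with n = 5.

f(x) = sin(x)²
a = 2.0, b = 5.0, n = 5
h = (b - a)/n = 0.600000

Trapezoidal rule: (h/2)[f(x₀) + 2f(x₁) + 2f(x₂) + ... + f(xₙ)]

x_0 = 2.0000, f(x_0) = 0.826822, coefficient = 1
x_1 = 2.6000, f(x_1) = 0.265742, coefficient = 2
x_2 = 3.2000, f(x_2) = 0.003408, coefficient = 2
x_3 = 3.8000, f(x_3) = 0.374370, coefficient = 2
x_4 = 4.4000, f(x_4) = 0.905547, coefficient = 2
x_5 = 5.0000, f(x_5) = 0.919536, coefficient = 1

I ≈ (0.600000/2) × 4.844489 = 1.453347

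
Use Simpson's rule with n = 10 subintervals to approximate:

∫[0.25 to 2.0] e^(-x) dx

f(x) = e^(-x)
a = 0.25, b = 2.0, n = 10
h = (b - a)/n = 0.175000

Simpson's rule: (h/3)[f(x₀) + 4f(x₁) + 2f(x₂) + ... + f(xₙ)]

x_0 = 0.2500, f(x_0) = 0.778801, coefficient = 1
x_1 = 0.4250, f(x_1) = 0.653770, coefficient = 4
x_2 = 0.6000, f(x_2) = 0.548812, coefficient = 2
x_3 = 0.7750, f(x_3) = 0.460704, coefficient = 4
x_4 = 0.9500, f(x_4) = 0.386741, coefficient = 2
x_5 = 1.1250, f(x_5) = 0.324652, coefficient = 4
x_6 = 1.3000, f(x_6) = 0.272532, coefficient = 2
x_7 = 1.4750, f(x_7) = 0.228779, coefficient = 4
x_8 = 1.6500, f(x_8) = 0.192050, coefficient = 2
x_9 = 1.8250, f(x_9) = 0.161218, coefficient = 4
x_10 = 2.0000, f(x_10) = 0.135335, coefficient = 1

I ≈ (0.175000/3) × 11.030894 = 0.643469
Exact value: 0.643465
Error: 0.000003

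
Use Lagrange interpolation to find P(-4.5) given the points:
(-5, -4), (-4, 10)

Lagrange interpolation formula:
P(x) = Σ yᵢ × Lᵢ(x)
where Lᵢ(x) = Π_{j≠i} (x - xⱼ)/(xᵢ - xⱼ)

L_0(-4.5) = (-4.5 - (-4))/(-5 - (-4)) = 0.500000
L_1(-4.5) = (-4.5 - (-5))/(-4 - (-5)) = 0.500000

P(-4.5) = (-4)×L_0(-4.5) + 10×L_1(-4.5)
P(-4.5) = 3.000000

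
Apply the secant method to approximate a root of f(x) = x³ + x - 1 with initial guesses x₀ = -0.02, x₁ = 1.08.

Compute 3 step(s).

f(x) = x³ + x - 1
x₀ = -0.02, x₁ = 1.08

Secant formula: x_{n+1} = x_n - f(x_n)(x_n - x_{n-1})/(f(x_n) - f(x_{n-1}))

Iteration 1:
  f(-0.020000) = -1.020008
  f(1.080000) = 1.339712
  x_2 = 1.080000 - 1.339712×(1.080000 - (-0.020000))/(1.339712 - (-1.020008))
       = 0.455484
Iteration 2:
  f(1.080000) = 1.339712
  f(0.455484) = -0.450019
  x_3 = 0.455484 - (-0.450019)×(0.455484 - 1.080000)/(-0.450019 - 1.339712)
       = 0.612515
Iteration 3:
  f(0.455484) = -0.450019
  f(0.612515) = -0.157684
  x_4 = 0.612515 - (-0.157684)×(0.612515 - 0.455484)/(-0.157684 - (-0.450019))
       = 0.697217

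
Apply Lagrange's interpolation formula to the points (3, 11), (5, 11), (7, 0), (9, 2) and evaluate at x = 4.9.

Lagrange interpolation formula:
P(x) = Σ yᵢ × Lᵢ(x)
where Lᵢ(x) = Π_{j≠i} (x - xⱼ)/(xᵢ - xⱼ)

L_0(4.9) = (4.9 - 5)/(3 - 5) × (4.9 - 7)/(3 - 7) × (4.9 - 9)/(3 - 9) = 0.017937
L_1(4.9) = (4.9 - 3)/(5 - 3) × (4.9 - 7)/(5 - 7) × (4.9 - 9)/(5 - 9) = 1.022437
L_2(4.9) = (4.9 - 3)/(7 - 3) × (4.9 - 5)/(7 - 5) × (4.9 - 9)/(7 - 9) = -0.048687
L_3(4.9) = (4.9 - 3)/(9 - 3) × (4.9 - 5)/(9 - 5) × (4.9 - 7)/(9 - 7) = 0.008312

P(4.9) = 11×L_0(4.9) + 11×L_1(4.9) + 0×L_2(4.9) + 2×L_3(4.9)
P(4.9) = 11.460750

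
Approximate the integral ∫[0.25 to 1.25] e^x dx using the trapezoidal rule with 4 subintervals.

f(x) = e^x
a = 0.25, b = 1.25, n = 4
h = (b - a)/n = 0.250000

Trapezoidal rule: (h/2)[f(x₀) + 2f(x₁) + 2f(x₂) + ... + f(xₙ)]

x_0 = 0.2500, f(x_0) = 1.284025, coefficient = 1
x_1 = 0.5000, f(x_1) = 1.648721, coefficient = 2
x_2 = 0.7500, f(x_2) = 2.117000, coefficient = 2
x_3 = 1.0000, f(x_3) = 2.718282, coefficient = 2
x_4 = 1.2500, f(x_4) = 3.490343, coefficient = 1

I ≈ (0.250000/2) × 17.742375 = 2.217797
Exact value: 2.206318
Error: 0.011479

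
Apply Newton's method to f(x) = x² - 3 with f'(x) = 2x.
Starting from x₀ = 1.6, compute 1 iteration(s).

f(x) = x² - 3
f'(x) = 2x
x₀ = 1.6

Newton-Raphson formula: x_{n+1} = x_n - f(x_n)/f'(x_n)

Iteration 1:
  f(1.600000) = -0.440000
  f'(1.600000) = 3.200000
  x_1 = 1.600000 - (-0.440000)/3.200000 = 1.737500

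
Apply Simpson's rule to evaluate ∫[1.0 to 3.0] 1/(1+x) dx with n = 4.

f(x) = 1/(1+x)
a = 1.0, b = 3.0, n = 4
h = (b - a)/n = 0.500000

Simpson's rule: (h/3)[f(x₀) + 4f(x₁) + 2f(x₂) + ... + f(xₙ)]

x_0 = 1.0000, f(x_0) = 0.500000, coefficient = 1
x_1 = 1.5000, f(x_1) = 0.400000, coefficient = 4
x_2 = 2.0000, f(x_2) = 0.333333, coefficient = 2
x_3 = 2.5000, f(x_3) = 0.285714, coefficient = 4
x_4 = 3.0000, f(x_4) = 0.250000, coefficient = 1

I ≈ (0.500000/3) × 4.159524 = 0.693254
Exact value: 0.693147
Error: 0.000107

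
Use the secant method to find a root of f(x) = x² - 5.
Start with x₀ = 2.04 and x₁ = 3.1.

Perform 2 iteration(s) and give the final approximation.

f(x) = x² - 5
x₀ = 2.04, x₁ = 3.1

Secant formula: x_{n+1} = x_n - f(x_n)(x_n - x_{n-1})/(f(x_n) - f(x_{n-1}))

Iteration 1:
  f(2.040000) = -0.838400
  f(3.100000) = 4.610000
  x_2 = 3.100000 - 4.610000×(3.100000 - 2.040000)/(4.610000 - (-0.838400))
       = 2.203113
Iteration 2:
  f(3.100000) = 4.610000
  f(2.203113) = -0.146294
  x_3 = 2.203113 - (-0.146294)×(2.203113 - 3.100000)/(-0.146294 - 4.610000)
       = 2.230699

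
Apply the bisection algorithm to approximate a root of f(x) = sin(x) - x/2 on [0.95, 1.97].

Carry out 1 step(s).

f(x) = sin(x) - x/2
Initial interval: [0.95, 1.97]

Iteration 1:
  c_1 = (0.950000 + 1.970000)/2 = 1.460000
  f(c_1) = f(1.460000) = 0.263868
  f(a) × f(c) ≥ 0, new interval: [1.460000, 1.970000]

After 1 iteration(s), the approximation is c_1 = 1.460000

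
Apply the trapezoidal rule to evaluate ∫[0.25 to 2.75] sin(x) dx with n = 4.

f(x) = sin(x)
a = 0.25, b = 2.75, n = 4
h = (b - a)/n = 0.625000

Trapezoidal rule: (h/2)[f(x₀) + 2f(x₁) + 2f(x₂) + ... + f(xₙ)]

x_0 = 0.2500, f(x_0) = 0.247404, coefficient = 1
x_1 = 0.8750, f(x_1) = 0.767544, coefficient = 2
x_2 = 1.5000, f(x_2) = 0.997495, coefficient = 2
x_3 = 2.1250, f(x_3) = 0.850320, coefficient = 2
x_4 = 2.7500, f(x_4) = 0.381661, coefficient = 1

I ≈ (0.625000/2) × 5.859782 = 1.831182
Exact value: 1.893215
Error: 0.062033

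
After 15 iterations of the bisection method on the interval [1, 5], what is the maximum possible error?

Bisection error bound: |error| ≤ (b-a)/2^n
|error| ≤ (5 - 1)/2^15 = 4/2^15
|error| ≤ 0.0001220703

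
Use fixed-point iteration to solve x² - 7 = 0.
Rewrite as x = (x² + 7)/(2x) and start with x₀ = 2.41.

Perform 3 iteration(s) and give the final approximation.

Equation: x² - 7 = 0
Fixed-point form: x = (x² + 7)/(2x)
x₀ = 2.41

x_1 = g(2.410000) = 2.657282
x_2 = g(2.657282) = 2.645776
x_3 = g(2.645776) = 2.645751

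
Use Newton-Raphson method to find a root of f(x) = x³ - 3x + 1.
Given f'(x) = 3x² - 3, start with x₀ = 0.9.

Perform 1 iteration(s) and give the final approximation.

f(x) = x³ - 3x + 1
f'(x) = 3x² - 3
x₀ = 0.9

Newton-Raphson formula: x_{n+1} = x_n - f(x_n)/f'(x_n)

Iteration 1:
  f(0.900000) = -0.971000
  f'(0.900000) = -0.570000
  x_1 = 0.900000 - (-0.971000)/(-0.570000) = -0.803509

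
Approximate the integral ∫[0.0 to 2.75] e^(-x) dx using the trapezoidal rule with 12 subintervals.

f(x) = e^(-x)
a = 0.0, b = 2.75, n = 12
h = (b - a)/n = 0.229167

Trapezoidal rule: (h/2)[f(x₀) + 2f(x₁) + 2f(x₂) + ... + f(xₙ)]

x_0 = 0.0000, f(x_0) = 1.000000, coefficient = 1
x_1 = 0.2292, f(x_1) = 0.795196, coefficient = 2
x_2 = 0.4583, f(x_2) = 0.632337, coefficient = 2
x_3 = 0.6875, f(x_3) = 0.502832, coefficient = 2
x_4 = 0.9167, f(x_4) = 0.399850, coefficient = 2
x_5 = 1.1458, f(x_5) = 0.317959, coefficient = 2
x_6 = 1.3750, f(x_6) = 0.252840, coefficient = 2
x_7 = 1.6042, f(x_7) = 0.201057, coefficient = 2
x_8 = 1.8333, f(x_8) = 0.159880, coefficient = 2
x_9 = 2.0625, f(x_9) = 0.127136, coefficient = 2
x_10 = 2.2917, f(x_10) = 0.101098, coefficient = 2
x_11 = 2.5208, f(x_11) = 0.080393, coefficient = 2
x_12 = 2.7500, f(x_12) = 0.063928, coefficient = 1

I ≈ (0.229167/2) × 8.205078 = 0.940165
Exact value: 0.936072
Error: 0.004093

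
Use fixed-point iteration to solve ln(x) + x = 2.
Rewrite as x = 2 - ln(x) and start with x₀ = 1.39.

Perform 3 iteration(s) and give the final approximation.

Equation: ln(x) + x = 2
Fixed-point form: x = 2 - ln(x)
x₀ = 1.39

x_1 = g(1.390000) = 1.670696
x_2 = g(1.670696) = 1.486760
x_3 = g(1.486760) = 1.603401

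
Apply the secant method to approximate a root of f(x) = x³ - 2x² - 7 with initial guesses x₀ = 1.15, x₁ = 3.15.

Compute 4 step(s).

f(x) = x³ - 2x² - 7
x₀ = 1.15, x₁ = 3.15

Secant formula: x_{n+1} = x_n - f(x_n)(x_n - x_{n-1})/(f(x_n) - f(x_{n-1}))

Iteration 1:
  f(1.150000) = -8.124125
  f(3.150000) = 4.410875
  x_2 = 3.150000 - 4.410875×(3.150000 - 1.150000)/(4.410875 - (-8.124125))
       = 2.446231
Iteration 2:
  f(3.150000) = 4.410875
  f(2.446231) = -4.329737
  x_3 = 2.446231 - (-4.329737)×(2.446231 - 3.150000)/(-4.329737 - 4.410875)
       = 2.794849
Iteration 3:
  f(2.446231) = -4.329737
  f(2.794849) = -0.791294
  x_4 = 2.794849 - (-0.791294)×(2.794849 - 2.446231)/(-0.791294 - (-4.329737))
       = 2.872809
Iteration 4:
  f(2.794849) = -0.791294
  f(2.872809) = 0.203326
  x_5 = 2.872809 - 0.203326×(2.872809 - 2.794849)/(0.203326 - (-0.791294))
       = 2.856872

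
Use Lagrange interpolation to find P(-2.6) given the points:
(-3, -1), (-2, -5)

Lagrange interpolation formula:
P(x) = Σ yᵢ × Lᵢ(x)
where Lᵢ(x) = Π_{j≠i} (x - xⱼ)/(xᵢ - xⱼ)

L_0(-2.6) = (-2.6 - (-2))/(-3 - (-2)) = 0.600000
L_1(-2.6) = (-2.6 - (-3))/(-2 - (-3)) = 0.400000

P(-2.6) = (-1)×L_0(-2.6) + (-5)×L_1(-2.6)
P(-2.6) = -2.600000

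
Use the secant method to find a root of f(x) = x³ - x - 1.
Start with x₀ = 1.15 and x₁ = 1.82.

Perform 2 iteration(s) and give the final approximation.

f(x) = x³ - x - 1
x₀ = 1.15, x₁ = 1.82

Secant formula: x_{n+1} = x_n - f(x_n)(x_n - x_{n-1})/(f(x_n) - f(x_{n-1}))

Iteration 1:
  f(1.150000) = -0.629125
  f(1.820000) = 3.208568
  x_2 = 1.820000 - 3.208568×(1.820000 - 1.150000)/(3.208568 - (-0.629125))
       = 1.259835
Iteration 2:
  f(1.820000) = 3.208568
  f(1.259835) = -0.260244
  x_3 = 1.259835 - (-0.260244)×(1.259835 - 1.820000)/(-0.260244 - 3.208568)
       = 1.301861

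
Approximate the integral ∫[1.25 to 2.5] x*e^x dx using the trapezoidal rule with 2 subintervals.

f(x) = x*e^x
a = 1.25, b = 2.5, n = 2
h = (b - a)/n = 0.625000

Trapezoidal rule: (h/2)[f(x₀) + 2f(x₁) + 2f(x₂) + ... + f(xₙ)]

x_0 = 1.2500, f(x_0) = 4.362929, coefficient = 1
x_1 = 1.8750, f(x_1) = 12.226536, coefficient = 2
x_2 = 2.5000, f(x_2) = 30.456235, coefficient = 1

I ≈ (0.625000/2) × 59.272235 = 18.522574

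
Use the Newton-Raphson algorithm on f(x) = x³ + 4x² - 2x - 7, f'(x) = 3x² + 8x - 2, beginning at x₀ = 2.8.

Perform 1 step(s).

f(x) = x³ + 4x² - 2x - 7
f'(x) = 3x² + 8x - 2
x₀ = 2.8

Newton-Raphson formula: x_{n+1} = x_n - f(x_n)/f'(x_n)

Iteration 1:
  f(2.800000) = 40.712000
  f'(2.800000) = 43.920000
  x_1 = 2.800000 - 40.712000/43.920000 = 1.873042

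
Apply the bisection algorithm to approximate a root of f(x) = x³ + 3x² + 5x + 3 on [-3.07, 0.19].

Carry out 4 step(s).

f(x) = x³ + 3x² + 5x + 3
Initial interval: [-3.07, 0.19]

Iteration 1:
  c_1 = (-3.070000 + 0.190000)/2 = -1.440000
  f(c_1) = f(-1.440000) = -0.965184
  f(a) × f(c) ≥ 0, new interval: [-1.440000, 0.190000]
Iteration 2:
  c_2 = (-1.440000 + 0.190000)/2 = -0.625000
  f(c_2) = f(-0.625000) = 0.802734
  f(a) × f(c) < 0, new interval: [-1.440000, -0.625000]
Iteration 3:
  c_3 = (-1.440000 + (-0.625000))/2 = -1.032500
  f(c_3) = f(-1.032500) = -0.065034
  f(a) × f(c) ≥ 0, new interval: [-1.032500, -0.625000]
Iteration 4:
  c_4 = (-1.032500 + (-0.625000))/2 = -0.828750
  f(c_4) = f(-0.828750) = 0.347522
  f(a) × f(c) < 0, new interval: [-1.032500, -0.828750]

After 4 iteration(s), the approximation is c_4 = -0.828750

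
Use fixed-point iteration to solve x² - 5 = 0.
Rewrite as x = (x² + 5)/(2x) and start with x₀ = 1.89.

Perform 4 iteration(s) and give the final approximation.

Equation: x² - 5 = 0
Fixed-point form: x = (x² + 5)/(2x)
x₀ = 1.89

x_1 = g(1.890000) = 2.267751
x_2 = g(2.267751) = 2.236289
x_3 = g(2.236289) = 2.236068
x_4 = g(2.236068) = 2.236068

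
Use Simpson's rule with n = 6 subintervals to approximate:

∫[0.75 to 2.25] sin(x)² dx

f(x) = sin(x)²
a = 0.75, b = 2.25, n = 6
h = (b - a)/n = 0.250000

Simpson's rule: (h/3)[f(x₀) + 4f(x₁) + 2f(x₂) + ... + f(xₙ)]

x_0 = 0.7500, f(x_0) = 0.464631, coefficient = 1
x_1 = 1.0000, f(x_1) = 0.708073, coefficient = 4
x_2 = 1.2500, f(x_2) = 0.900572, coefficient = 2
x_3 = 1.5000, f(x_3) = 0.994996, coefficient = 4
x_4 = 1.7500, f(x_4) = 0.968228, coefficient = 2
x_5 = 2.0000, f(x_5) = 0.826822, coefficient = 4
x_6 = 2.2500, f(x_6) = 0.605398, coefficient = 1

I ≈ (0.250000/3) × 14.927196 = 1.243933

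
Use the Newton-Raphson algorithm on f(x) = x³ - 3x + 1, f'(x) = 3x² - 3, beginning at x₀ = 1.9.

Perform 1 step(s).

f(x) = x³ - 3x + 1
f'(x) = 3x² - 3
x₀ = 1.9

Newton-Raphson formula: x_{n+1} = x_n - f(x_n)/f'(x_n)

Iteration 1:
  f(1.900000) = 2.159000
  f'(1.900000) = 7.830000
  x_1 = 1.900000 - 2.159000/7.830000 = 1.624266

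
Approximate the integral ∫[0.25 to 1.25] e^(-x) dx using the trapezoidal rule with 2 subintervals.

f(x) = e^(-x)
a = 0.25, b = 1.25, n = 2
h = (b - a)/n = 0.500000

Trapezoidal rule: (h/2)[f(x₀) + 2f(x₁) + 2f(x₂) + ... + f(xₙ)]

x_0 = 0.2500, f(x_0) = 0.778801, coefficient = 1
x_1 = 0.7500, f(x_1) = 0.472367, coefficient = 2
x_2 = 1.2500, f(x_2) = 0.286505, coefficient = 1

I ≈ (0.500000/2) × 2.010039 = 0.502510
Exact value: 0.492296
Error: 0.010214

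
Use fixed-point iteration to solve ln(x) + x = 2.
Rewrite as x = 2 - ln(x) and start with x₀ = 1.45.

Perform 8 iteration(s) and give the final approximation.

Equation: ln(x) + x = 2
Fixed-point form: x = 2 - ln(x)
x₀ = 1.45

x_1 = g(1.450000) = 1.628436
x_2 = g(1.628436) = 1.512380
x_3 = g(1.512380) = 1.586316
x_4 = g(1.586316) = 1.538586
x_5 = g(1.538586) = 1.569136
x_6 = g(1.569136) = 1.549475
x_7 = g(1.549475) = 1.562084
x_8 = g(1.562084) = 1.553979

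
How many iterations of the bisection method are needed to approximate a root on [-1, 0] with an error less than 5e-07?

We need (b-a)/2^n ≤ 5e-07
(0 - (-1))/2^n ≤ 5e-07
1/2^n ≤ 5e-07
2^n ≥ 2000000
n ≥ log₂(2000000) = 20.93
n ≥ 21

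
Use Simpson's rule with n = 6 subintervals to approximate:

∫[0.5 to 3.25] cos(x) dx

f(x) = cos(x)
a = 0.5, b = 3.25, n = 6
h = (b - a)/n = 0.458333

Simpson's rule: (h/3)[f(x₀) + 4f(x₁) + 2f(x₂) + ... + f(xₙ)]

x_0 = 0.5000, f(x_0) = 0.877583, coefficient = 1
x_1 = 0.9583, f(x_1) = 0.574885, coefficient = 4
x_2 = 1.4167, f(x_2) = 0.153520, coefficient = 2
x_3 = 1.8750, f(x_3) = -0.299534, coefficient = 4
x_4 = 2.3333, f(x_4) = -0.690758, coefficient = 2
x_5 = 2.7917, f(x_5) = -0.939398, coefficient = 4
x_6 = 3.2500, f(x_6) = -0.994130, coefficient = 1

I ≈ (0.458333/3) × -3.847211 = -0.587768
Exact value: -0.587621
Error: 0.000148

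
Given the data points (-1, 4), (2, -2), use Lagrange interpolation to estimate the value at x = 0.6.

Lagrange interpolation formula:
P(x) = Σ yᵢ × Lᵢ(x)
where Lᵢ(x) = Π_{j≠i} (x - xⱼ)/(xᵢ - xⱼ)

L_0(0.6) = (0.6 - 2)/(-1 - 2) = 0.466667
L_1(0.6) = (0.6 - (-1))/(2 - (-1)) = 0.533333

P(0.6) = 4×L_0(0.6) + (-2)×L_1(0.6)
P(0.6) = 0.800000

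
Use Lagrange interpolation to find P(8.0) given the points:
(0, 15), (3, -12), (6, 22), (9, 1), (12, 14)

Lagrange interpolation formula:
P(x) = Σ yᵢ × Lᵢ(x)
where Lᵢ(x) = Π_{j≠i} (x - xⱼ)/(xᵢ - xⱼ)

L_0(8.0) = (8.0 - 3)/(0 - 3) × (8.0 - 6)/(0 - 6) × (8.0 - 9)/(0 - 9) × (8.0 - 12)/(0 - 12) = 0.020576
L_1(8.0) = (8.0 - 0)/(3 - 0) × (8.0 - 6)/(3 - 6) × (8.0 - 9)/(3 - 9) × (8.0 - 12)/(3 - 12) = -0.131687
L_2(8.0) = (8.0 - 0)/(6 - 0) × (8.0 - 3)/(6 - 3) × (8.0 - 9)/(6 - 9) × (8.0 - 12)/(6 - 12) = 0.493827
L_3(8.0) = (8.0 - 0)/(9 - 0) × (8.0 - 3)/(9 - 3) × (8.0 - 6)/(9 - 6) × (8.0 - 12)/(9 - 12) = 0.658436
L_4(8.0) = (8.0 - 0)/(12 - 0) × (8.0 - 3)/(12 - 3) × (8.0 - 6)/(12 - 6) × (8.0 - 9)/(12 - 9) = -0.041152

P(8.0) = 15×L_0(8.0) + (-12)×L_1(8.0) + 22×L_2(8.0) + 1×L_3(8.0) + 14×L_4(8.0)
P(8.0) = 12.835391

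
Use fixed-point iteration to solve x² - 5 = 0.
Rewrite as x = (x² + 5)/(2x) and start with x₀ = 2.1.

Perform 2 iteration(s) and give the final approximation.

Equation: x² - 5 = 0
Fixed-point form: x = (x² + 5)/(2x)
x₀ = 2.1

x_1 = g(2.100000) = 2.240476
x_2 = g(2.240476) = 2.236072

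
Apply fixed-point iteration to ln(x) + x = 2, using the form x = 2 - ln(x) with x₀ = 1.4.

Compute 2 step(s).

Equation: ln(x) + x = 2
Fixed-point form: x = 2 - ln(x)
x₀ = 1.4

x_1 = g(1.400000) = 1.663528
x_2 = g(1.663528) = 1.491059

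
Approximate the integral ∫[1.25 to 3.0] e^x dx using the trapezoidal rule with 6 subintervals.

f(x) = e^x
a = 1.25, b = 3.0, n = 6
h = (b - a)/n = 0.291667

Trapezoidal rule: (h/2)[f(x₀) + 2f(x₁) + 2f(x₂) + ... + f(xₙ)]

x_0 = 1.2500, f(x_0) = 3.490343, coefficient = 1
x_1 = 1.5417, f(x_1) = 4.672371, coefficient = 2
x_2 = 1.8333, f(x_2) = 6.254701, coefficient = 2
x_3 = 2.1250, f(x_3) = 8.372897, coefficient = 2
x_4 = 2.4167, f(x_4) = 11.208436, coefficient = 2
x_5 = 2.7083, f(x_5) = 15.004248, coefficient = 2
x_6 = 3.0000, f(x_6) = 20.085537, coefficient = 1

I ≈ (0.291667/2) × 114.601185 = 16.712673
Exact value: 16.595194
Error: 0.117479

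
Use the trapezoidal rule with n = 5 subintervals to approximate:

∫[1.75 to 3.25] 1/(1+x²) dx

f(x) = 1/(1+x²)
a = 1.75, b = 3.25, n = 5
h = (b - a)/n = 0.300000

Trapezoidal rule: (h/2)[f(x₀) + 2f(x₁) + 2f(x₂) + ... + f(xₙ)]

x_0 = 1.7500, f(x_0) = 0.246154, coefficient = 1
x_1 = 2.0500, f(x_1) = 0.192215, coefficient = 2
x_2 = 2.3500, f(x_2) = 0.153315, coefficient = 2
x_3 = 2.6500, f(x_3) = 0.124649, coefficient = 2
x_4 = 2.9500, f(x_4) = 0.103066, coefficient = 2
x_5 = 3.2500, f(x_5) = 0.086486, coefficient = 1

I ≈ (0.300000/2) × 1.479133 = 0.221870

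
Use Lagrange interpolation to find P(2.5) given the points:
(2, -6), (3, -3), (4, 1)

Lagrange interpolation formula:
P(x) = Σ yᵢ × Lᵢ(x)
where Lᵢ(x) = Π_{j≠i} (x - xⱼ)/(xᵢ - xⱼ)

L_0(2.5) = (2.5 - 3)/(2 - 3) × (2.5 - 4)/(2 - 4) = 0.375000
L_1(2.5) = (2.5 - 2)/(3 - 2) × (2.5 - 4)/(3 - 4) = 0.750000
L_2(2.5) = (2.5 - 2)/(4 - 2) × (2.5 - 3)/(4 - 3) = -0.125000

P(2.5) = (-6)×L_0(2.5) + (-3)×L_1(2.5) + 1×L_2(2.5)
P(2.5) = -4.625000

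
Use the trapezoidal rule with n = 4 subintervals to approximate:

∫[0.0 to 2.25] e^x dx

f(x) = e^x
a = 0.0, b = 2.25, n = 4
h = (b - a)/n = 0.562500

Trapezoidal rule: (h/2)[f(x₀) + 2f(x₁) + 2f(x₂) + ... + f(xₙ)]

x_0 = 0.0000, f(x_0) = 1.000000, coefficient = 1
x_1 = 0.5625, f(x_1) = 1.755055, coefficient = 2
x_2 = 1.1250, f(x_2) = 3.080217, coefficient = 2
x_3 = 1.6875, f(x_3) = 5.405949, coefficient = 2
x_4 = 2.2500, f(x_4) = 9.487736, coefficient = 1

I ≈ (0.562500/2) × 30.970177 = 8.710362
Exact value: 8.487736
Error: 0.222626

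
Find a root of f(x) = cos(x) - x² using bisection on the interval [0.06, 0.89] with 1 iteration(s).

f(x) = cos(x) - x²
Initial interval: [0.06, 0.89]

Iteration 1:
  c_1 = (0.060000 + 0.890000)/2 = 0.475000
  f(c_1) = f(0.475000) = 0.663668
  f(a) × f(c) ≥ 0, new interval: [0.475000, 0.890000]

After 1 iteration(s), the approximation is c_1 = 0.475000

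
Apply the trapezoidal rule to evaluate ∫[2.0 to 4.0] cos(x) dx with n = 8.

f(x) = cos(x)
a = 2.0, b = 4.0, n = 8
h = (b - a)/n = 0.250000

Trapezoidal rule: (h/2)[f(x₀) + 2f(x₁) + 2f(x₂) + ... + f(xₙ)]

x_0 = 2.0000, f(x_0) = -0.416147, coefficient = 1
x_1 = 2.2500, f(x_1) = -0.628174, coefficient = 2
x_2 = 2.5000, f(x_2) = -0.801144, coefficient = 2
x_3 = 2.7500, f(x_3) = -0.924302, coefficient = 2
x_4 = 3.0000, f(x_4) = -0.989992, coefficient = 2
x_5 = 3.2500, f(x_5) = -0.994130, coefficient = 2
x_6 = 3.5000, f(x_6) = -0.936457, coefficient = 2
x_7 = 3.7500, f(x_7) = -0.820559, coefficient = 2
x_8 = 4.0000, f(x_8) = -0.653644, coefficient = 1

I ≈ (0.250000/2) × -13.259306 = -1.657413
Exact value: -1.666100
Error: 0.008687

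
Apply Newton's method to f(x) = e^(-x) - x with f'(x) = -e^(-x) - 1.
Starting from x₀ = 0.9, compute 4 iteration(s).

f(x) = e^(-x) - x
f'(x) = -e^(-x) - 1
x₀ = 0.9

Newton-Raphson formula: x_{n+1} = x_n - f(x_n)/f'(x_n)

Iteration 1:
  f(0.900000) = -0.493430
  f'(0.900000) = -1.406570
  x_1 = 0.900000 - (-0.493430)/(-1.406570) = 0.549196
Iteration 2:
  f(0.549196) = 0.028218
  f'(0.549196) = -1.577414
  x_2 = 0.549196 - 0.028218/(-1.577414) = 0.567085
Iteration 3:
  f(0.567085) = 0.000092
  f'(0.567085) = -1.567177
  x_3 = 0.567085 - 0.000092/(-1.567177) = 0.567143
Iteration 4:
  f(0.567143) = 0.000000
  f'(0.567143) = -1.567143
  x_4 = 0.567143 - 0.000000/(-1.567143) = 0.567143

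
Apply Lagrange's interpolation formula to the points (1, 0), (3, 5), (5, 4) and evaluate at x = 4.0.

Lagrange interpolation formula:
P(x) = Σ yᵢ × Lᵢ(x)
where Lᵢ(x) = Π_{j≠i} (x - xⱼ)/(xᵢ - xⱼ)

L_0(4.0) = (4.0 - 3)/(1 - 3) × (4.0 - 5)/(1 - 5) = -0.125000
L_1(4.0) = (4.0 - 1)/(3 - 1) × (4.0 - 5)/(3 - 5) = 0.750000
L_2(4.0) = (4.0 - 1)/(5 - 1) × (4.0 - 3)/(5 - 3) = 0.375000

P(4.0) = 0×L_0(4.0) + 5×L_1(4.0) + 4×L_2(4.0)
P(4.0) = 5.250000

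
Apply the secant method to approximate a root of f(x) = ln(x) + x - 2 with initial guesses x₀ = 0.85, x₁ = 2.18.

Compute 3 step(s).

f(x) = ln(x) + x - 2
x₀ = 0.85, x₁ = 2.18

Secant formula: x_{n+1} = x_n - f(x_n)(x_n - x_{n-1})/(f(x_n) - f(x_{n-1}))

Iteration 1:
  f(0.850000) = -1.312519
  f(2.180000) = 0.959325
  x_2 = 2.180000 - 0.959325×(2.180000 - 0.850000)/(0.959325 - (-1.312519))
       = 1.618385
Iteration 2:
  f(2.180000) = 0.959325
  f(1.618385) = 0.099813
  x_3 = 1.618385 - 0.099813×(1.618385 - 2.180000)/(0.099813 - 0.959325)
       = 1.553166
Iteration 3:
  f(1.618385) = 0.099813
  f(1.553166) = -0.006539
  x_4 = 1.553166 - (-0.006539)×(1.553166 - 1.618385)/(-0.006539 - 0.099813)
       = 1.557176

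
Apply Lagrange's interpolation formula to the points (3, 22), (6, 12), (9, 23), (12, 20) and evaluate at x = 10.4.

Lagrange interpolation formula:
P(x) = Σ yᵢ × Lᵢ(x)
where Lᵢ(x) = Π_{j≠i} (x - xⱼ)/(xᵢ - xⱼ)

L_0(10.4) = (10.4 - 6)/(3 - 6) × (10.4 - 9)/(3 - 9) × (10.4 - 12)/(3 - 12) = 0.060840
L_1(10.4) = (10.4 - 3)/(6 - 3) × (10.4 - 9)/(6 - 9) × (10.4 - 12)/(6 - 12) = -0.306963
L_2(10.4) = (10.4 - 3)/(9 - 3) × (10.4 - 6)/(9 - 6) × (10.4 - 12)/(9 - 12) = 0.964741
L_3(10.4) = (10.4 - 3)/(12 - 3) × (10.4 - 6)/(12 - 6) × (10.4 - 9)/(12 - 9) = 0.281383

P(10.4) = 22×L_0(10.4) + 12×L_1(10.4) + 23×L_2(10.4) + 20×L_3(10.4)
P(10.4) = 25.471605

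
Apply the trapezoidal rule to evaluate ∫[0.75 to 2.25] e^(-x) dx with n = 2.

f(x) = e^(-x)
a = 0.75, b = 2.25, n = 2
h = (b - a)/n = 0.750000

Trapezoidal rule: (h/2)[f(x₀) + 2f(x₁) + 2f(x₂) + ... + f(xₙ)]

x_0 = 0.7500, f(x_0) = 0.472367, coefficient = 1
x_1 = 1.5000, f(x_1) = 0.223130, coefficient = 2
x_2 = 2.2500, f(x_2) = 0.105399, coefficient = 1

I ≈ (0.750000/2) × 1.024026 = 0.384010
Exact value: 0.366967
Error: 0.017042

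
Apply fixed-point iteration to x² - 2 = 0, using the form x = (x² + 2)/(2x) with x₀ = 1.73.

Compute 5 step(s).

Equation: x² - 2 = 0
Fixed-point form: x = (x² + 2)/(2x)
x₀ = 1.73

x_1 = g(1.730000) = 1.443035
x_2 = g(1.443035) = 1.414501
x_3 = g(1.414501) = 1.414214
x_4 = g(1.414214) = 1.414214
x_5 = g(1.414214) = 1.414214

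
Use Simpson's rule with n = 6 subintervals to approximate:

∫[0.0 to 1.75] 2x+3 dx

f(x) = 2x+3
a = 0.0, b = 1.75, n = 6
h = (b - a)/n = 0.291667

Simpson's rule: (h/3)[f(x₀) + 4f(x₁) + 2f(x₂) + ... + f(xₙ)]

x_0 = 0.0000, f(x_0) = 3.000000, coefficient = 1
x_1 = 0.2917, f(x_1) = 3.583333, coefficient = 4
x_2 = 0.5833, f(x_2) = 4.166667, coefficient = 2
x_3 = 0.8750, f(x_3) = 4.750000, coefficient = 4
x_4 = 1.1667, f(x_4) = 5.333333, coefficient = 2
x_5 = 1.4583, f(x_5) = 5.916667, coefficient = 4
x_6 = 1.7500, f(x_6) = 6.500000, coefficient = 1

I ≈ (0.291667/3) × 85.500000 = 8.312500
Exact value: 8.312500
Error: 0.000000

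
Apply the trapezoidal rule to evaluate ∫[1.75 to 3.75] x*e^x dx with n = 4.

f(x) = x*e^x
a = 1.75, b = 3.75, n = 4
h = (b - a)/n = 0.500000

Trapezoidal rule: (h/2)[f(x₀) + 2f(x₁) + 2f(x₂) + ... + f(xₙ)]

x_0 = 1.7500, f(x_0) = 10.070555, coefficient = 1
x_1 = 2.2500, f(x_1) = 21.347406, coefficient = 2
x_2 = 2.7500, f(x_2) = 43.017238, coefficient = 2
x_3 = 3.2500, f(x_3) = 83.818605, coefficient = 2
x_4 = 3.7500, f(x_4) = 159.454058, coefficient = 1

I ≈ (0.500000/2) × 465.891108 = 116.472777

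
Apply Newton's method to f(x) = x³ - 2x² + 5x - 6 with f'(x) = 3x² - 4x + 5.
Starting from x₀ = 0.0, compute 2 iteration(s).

f(x) = x³ - 2x² + 5x - 6
f'(x) = 3x² - 4x + 5
x₀ = 0.0

Newton-Raphson formula: x_{n+1} = x_n - f(x_n)/f'(x_n)

Iteration 1:
  f(0.000000) = -6.000000
  f'(0.000000) = 5.000000
  x_1 = 0.000000 - (-6.000000)/5.000000 = 1.200000
Iteration 2:
  f(1.200000) = -1.152000
  f'(1.200000) = 4.520000
  x_2 = 1.200000 - (-1.152000)/4.520000 = 1.454867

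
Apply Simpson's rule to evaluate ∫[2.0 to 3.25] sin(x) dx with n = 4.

f(x) = sin(x)
a = 2.0, b = 3.25, n = 4
h = (b - a)/n = 0.312500

Simpson's rule: (h/3)[f(x₀) + 4f(x₁) + 2f(x₂) + ... + f(xₙ)]

x_0 = 2.0000, f(x_0) = 0.909297, coefficient = 1
x_1 = 2.3125, f(x_1) = 0.737319, coefficient = 4
x_2 = 2.6250, f(x_2) = 0.493920, coefficient = 2
x_3 = 2.9375, f(x_3) = 0.202679, coefficient = 4
x_4 = 3.2500, f(x_4) = -0.108195, coefficient = 1

I ≈ (0.312500/3) × 5.548933 = 0.578014
Exact value: 0.577983
Error: 0.000031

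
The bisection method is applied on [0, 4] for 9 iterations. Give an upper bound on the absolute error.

Bisection error bound: |error| ≤ (b-a)/2^n
|error| ≤ (4 - 0)/2^9 = 4/2^9
|error| ≤ 0.0078125000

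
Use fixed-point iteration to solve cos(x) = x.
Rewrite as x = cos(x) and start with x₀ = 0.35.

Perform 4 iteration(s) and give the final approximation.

Equation: cos(x) = x
Fixed-point form: x = cos(x)
x₀ = 0.35

x_1 = g(0.350000) = 0.939373
x_2 = g(0.939373) = 0.590294
x_3 = g(0.590294) = 0.830777
x_4 = g(0.830777) = 0.674302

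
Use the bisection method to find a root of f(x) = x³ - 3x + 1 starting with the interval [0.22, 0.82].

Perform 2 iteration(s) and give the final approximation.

f(x) = x³ - 3x + 1
Initial interval: [0.22, 0.82]

Iteration 1:
  c_1 = (0.220000 + 0.820000)/2 = 0.520000
  f(c_1) = f(0.520000) = -0.419392
  f(a) × f(c) < 0, new interval: [0.220000, 0.520000]
Iteration 2:
  c_2 = (0.220000 + 0.520000)/2 = 0.370000
  f(c_2) = f(0.370000) = -0.059347
  f(a) × f(c) < 0, new interval: [0.220000, 0.370000]

After 2 iteration(s), the approximation is c_2 = 0.370000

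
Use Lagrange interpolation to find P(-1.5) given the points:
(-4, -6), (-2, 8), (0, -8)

Lagrange interpolation formula:
P(x) = Σ yᵢ × Lᵢ(x)
where Lᵢ(x) = Π_{j≠i} (x - xⱼ)/(xᵢ - xⱼ)

L_0(-1.5) = (-1.5 - (-2))/(-4 - (-2)) × (-1.5 - 0)/(-4 - 0) = -0.093750
L_1(-1.5) = (-1.5 - (-4))/(-2 - (-4)) × (-1.5 - 0)/(-2 - 0) = 0.937500
L_2(-1.5) = (-1.5 - (-4))/(0 - (-4)) × (-1.5 - (-2))/(0 - (-2)) = 0.156250

P(-1.5) = (-6)×L_0(-1.5) + 8×L_1(-1.5) + (-8)×L_2(-1.5)
P(-1.5) = 6.812500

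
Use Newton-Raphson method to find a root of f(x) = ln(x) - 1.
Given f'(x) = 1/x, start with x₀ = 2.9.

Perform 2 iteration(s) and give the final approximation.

f(x) = ln(x) - 1
f'(x) = 1/x
x₀ = 2.9

Newton-Raphson formula: x_{n+1} = x_n - f(x_n)/f'(x_n)

Iteration 1:
  f(2.900000) = 0.064711
  f'(2.900000) = 0.344828
  x_1 = 2.900000 - 0.064711/0.344828 = 2.712339
Iteration 2:
  f(2.712339) = -0.002189
  f'(2.712339) = 0.368685
  x_2 = 2.712339 - (-0.002189)/0.368685 = 2.718275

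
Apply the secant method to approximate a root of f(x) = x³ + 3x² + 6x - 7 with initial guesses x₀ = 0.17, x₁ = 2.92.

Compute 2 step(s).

f(x) = x³ + 3x² + 6x - 7
x₀ = 0.17, x₁ = 2.92

Secant formula: x_{n+1} = x_n - f(x_n)(x_n - x_{n-1})/(f(x_n) - f(x_{n-1}))

Iteration 1:
  f(0.170000) = -5.888387
  f(2.920000) = 60.996288
  x_2 = 2.920000 - 60.996288×(2.920000 - 0.170000)/(60.996288 - (-5.888387))
       = 0.412104
Iteration 2:
  f(2.920000) = 60.996288
  f(0.412104) = -3.947897
  x_3 = 0.412104 - (-3.947897)×(0.412104 - 2.920000)/(-3.947897 - 60.996288)
       = 0.564557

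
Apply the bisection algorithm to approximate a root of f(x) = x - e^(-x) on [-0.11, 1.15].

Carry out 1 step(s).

f(x) = x - e^(-x)
Initial interval: [-0.11, 1.15]

Iteration 1:
  c_1 = (-0.110000 + 1.150000)/2 = 0.520000
  f(c_1) = f(0.520000) = -0.074521
  f(a) × f(c) ≥ 0, new interval: [0.520000, 1.150000]

After 1 iteration(s), the approximation is c_1 = 0.520000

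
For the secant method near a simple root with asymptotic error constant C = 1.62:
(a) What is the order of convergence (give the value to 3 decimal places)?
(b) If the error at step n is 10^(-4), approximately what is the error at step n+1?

(a) Secant method has superlinear convergence with order φ = (1+√5)/2 ≈ 1.618.
    This means |e_{n+1}| ≈ C|e_n|^1.618.

(b) With |e_n| = 10^(-4) and C = 1.62:
    |e_{n+1}| ≈ 1.62 × (10^(-4))^1.618 = 1.62 × 10^(-6.47)

(a) ≈ 1.618 (golden ratio); (b) |e_{n+1}| ≈ 5.462e-07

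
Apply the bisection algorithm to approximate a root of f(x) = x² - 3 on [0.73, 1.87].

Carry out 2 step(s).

f(x) = x² - 3
Initial interval: [0.73, 1.87]

Iteration 1:
  c_1 = (0.730000 + 1.870000)/2 = 1.300000
  f(c_1) = f(1.300000) = -1.310000
  f(a) × f(c) ≥ 0, new interval: [1.300000, 1.870000]
Iteration 2:
  c_2 = (1.300000 + 1.870000)/2 = 1.585000
  f(c_2) = f(1.585000) = -0.487775
  f(a) × f(c) ≥ 0, new interval: [1.585000, 1.870000]

After 2 iteration(s), the approximation is c_2 = 1.585000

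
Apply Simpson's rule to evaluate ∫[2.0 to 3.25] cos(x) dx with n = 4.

f(x) = cos(x)
a = 2.0, b = 3.25, n = 4
h = (b - a)/n = 0.312500

Simpson's rule: (h/3)[f(x₀) + 4f(x₁) + 2f(x₂) + ... + f(xₙ)]

x_0 = 2.0000, f(x_0) = -0.416147, coefficient = 1
x_1 = 2.3125, f(x_1) = -0.675545, coefficient = 4
x_2 = 2.6250, f(x_2) = -0.869507, coefficient = 2
x_3 = 2.9375, f(x_3) = -0.979245, coefficient = 4
x_4 = 3.2500, f(x_4) = -0.994130, coefficient = 1

I ≈ (0.312500/3) × -9.768452 = -1.017547
Exact value: -1.017493
Error: 0.000055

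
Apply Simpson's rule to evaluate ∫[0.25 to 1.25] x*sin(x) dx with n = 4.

f(x) = x*sin(x)
a = 0.25, b = 1.25, n = 4
h = (b - a)/n = 0.250000

Simpson's rule: (h/3)[f(x₀) + 4f(x₁) + 2f(x₂) + ... + f(xₙ)]

x_0 = 0.2500, f(x_0) = 0.061851, coefficient = 1
x_1 = 0.5000, f(x_1) = 0.239713, coefficient = 4
x_2 = 0.7500, f(x_2) = 0.511229, coefficient = 2
x_3 = 1.0000, f(x_3) = 0.841471, coefficient = 4
x_4 = 1.2500, f(x_4) = 1.186231, coefficient = 1

I ≈ (0.250000/3) × 6.595275 = 0.549606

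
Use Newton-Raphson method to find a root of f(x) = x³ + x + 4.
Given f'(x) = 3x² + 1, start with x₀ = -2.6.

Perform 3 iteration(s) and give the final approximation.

f(x) = x³ + x + 4
f'(x) = 3x² + 1
x₀ = -2.6

Newton-Raphson formula: x_{n+1} = x_n - f(x_n)/f'(x_n)

Iteration 1:
  f(-2.600000) = -16.176000
  f'(-2.600000) = 21.280000
  x_1 = -2.600000 - (-16.176000)/21.280000 = -1.839850
Iteration 2:
  f(-1.839850) = -4.067826
  f'(-1.839850) = 11.155140
  x_2 = -1.839850 - (-4.067826)/11.155140 = -1.475190
Iteration 3:
  f(-1.475190) = -0.685479
  f'(-1.475190) = 7.528559
  x_3 = -1.475190 - (-0.685479)/7.528559 = -1.384140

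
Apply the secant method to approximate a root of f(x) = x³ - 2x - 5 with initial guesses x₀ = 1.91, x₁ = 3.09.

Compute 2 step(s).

f(x) = x³ - 2x - 5
x₀ = 1.91, x₁ = 3.09

Secant formula: x_{n+1} = x_n - f(x_n)(x_n - x_{n-1})/(f(x_n) - f(x_{n-1}))

Iteration 1:
  f(1.910000) = -1.852129
  f(3.090000) = 18.323629
  x_2 = 3.090000 - 18.323629×(3.090000 - 1.910000)/(18.323629 - (-1.852129))
       = 2.018324
Iteration 2:
  f(3.090000) = 18.323629
  f(2.018324) = -0.814743
  x_3 = 2.018324 - (-0.814743)×(2.018324 - 3.090000)/(-0.814743 - 18.323629)
       = 2.063946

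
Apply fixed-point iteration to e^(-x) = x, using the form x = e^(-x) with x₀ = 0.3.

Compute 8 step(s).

Equation: e^(-x) = x
Fixed-point form: x = e^(-x)
x₀ = 0.3

x_1 = g(0.300000) = 0.740818
x_2 = g(0.740818) = 0.476724
x_3 = g(0.476724) = 0.620814
x_4 = g(0.620814) = 0.537507
x_5 = g(0.537507) = 0.584203
x_6 = g(0.584203) = 0.557550
x_7 = g(0.557550) = 0.572610
x_8 = g(0.572610) = 0.564051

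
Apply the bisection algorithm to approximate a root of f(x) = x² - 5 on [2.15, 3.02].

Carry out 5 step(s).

f(x) = x² - 5
Initial interval: [2.15, 3.02]

Iteration 1:
  c_1 = (2.150000 + 3.020000)/2 = 2.585000
  f(c_1) = f(2.585000) = 1.682225
  f(a) × f(c) < 0, new interval: [2.150000, 2.585000]
Iteration 2:
  c_2 = (2.150000 + 2.585000)/2 = 2.367500
  f(c_2) = f(2.367500) = 0.605056
  f(a) × f(c) < 0, new interval: [2.150000, 2.367500]
Iteration 3:
  c_3 = (2.150000 + 2.367500)/2 = 2.258750
  f(c_3) = f(2.258750) = 0.101952
  f(a) × f(c) < 0, new interval: [2.150000, 2.258750]
Iteration 4:
  c_4 = (2.150000 + 2.258750)/2 = 2.204375
  f(c_4) = f(2.204375) = -0.140731
  f(a) × f(c) ≥ 0, new interval: [2.204375, 2.258750]
Iteration 5:
  c_5 = (2.204375 + 2.258750)/2 = 2.231562
  f(c_5) = f(2.231562) = -0.020129
  f(a) × f(c) ≥ 0, new interval: [2.231562, 2.258750]

After 5 iteration(s), the approximation is c_5 = 2.231562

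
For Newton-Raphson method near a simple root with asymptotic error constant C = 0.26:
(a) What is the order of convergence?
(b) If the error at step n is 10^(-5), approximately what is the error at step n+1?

(a) Newton-Raphson has quadratic (order 2) convergence near simple roots.
    This means |e_{n+1}| ≈ C|e_n|².

(b) With |e_n| = 10^(-5) and C = 0.26:
    |e_{n+1}| ≈ 0.26 × (10^(-5))² = 0.26 × 10^(-10)

(a) 2 (quadratic); (b) |e_{n+1}| ≈ 2.600e-11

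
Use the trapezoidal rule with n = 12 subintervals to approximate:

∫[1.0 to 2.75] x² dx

f(x) = x²
a = 1.0, b = 2.75, n = 12
h = (b - a)/n = 0.145833

Trapezoidal rule: (h/2)[f(x₀) + 2f(x₁) + 2f(x₂) + ... + f(xₙ)]

x_0 = 1.0000, f(x_0) = 1.000000, coefficient = 1
x_1 = 1.1458, f(x_1) = 1.312934, coefficient = 2
x_2 = 1.2917, f(x_2) = 1.668403, coefficient = 2
x_3 = 1.4375, f(x_3) = 2.066406, coefficient = 2
x_4 = 1.5833, f(x_4) = 2.506944, coefficient = 2
x_5 = 1.7292, f(x_5) = 2.990017, coefficient = 2
x_6 = 1.8750, f(x_6) = 3.515625, coefficient = 2
x_7 = 2.0208, f(x_7) = 4.083767, coefficient = 2
x_8 = 2.1667, f(x_8) = 4.694444, coefficient = 2
x_9 = 2.3125, f(x_9) = 5.347656, coefficient = 2
x_10 = 2.4583, f(x_10) = 6.043403, coefficient = 2
x_11 = 2.6042, f(x_11) = 6.781684, coefficient = 2
x_12 = 2.7500, f(x_12) = 7.562500, coefficient = 1

I ≈ (0.145833/2) × 90.585069 = 6.605161
Exact value: 6.598958
Error: 0.006203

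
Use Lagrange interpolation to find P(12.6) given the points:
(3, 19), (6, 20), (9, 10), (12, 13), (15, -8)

Lagrange interpolation formula:
P(x) = Σ yᵢ × Lᵢ(x)
where Lᵢ(x) = Π_{j≠i} (x - xⱼ)/(xᵢ - xⱼ)

L_0(12.6) = (12.6 - 6)/(3 - 6) × (12.6 - 9)/(3 - 9) × (12.6 - 12)/(3 - 12) × (12.6 - 15)/(3 - 15) = -0.017600
L_1(12.6) = (12.6 - 3)/(6 - 3) × (12.6 - 9)/(6 - 9) × (12.6 - 12)/(6 - 12) × (12.6 - 15)/(6 - 15) = 0.102400
L_2(12.6) = (12.6 - 3)/(9 - 3) × (12.6 - 6)/(9 - 6) × (12.6 - 12)/(9 - 12) × (12.6 - 15)/(9 - 15) = -0.281600
L_3(12.6) = (12.6 - 3)/(12 - 3) × (12.6 - 6)/(12 - 6) × (12.6 - 9)/(12 - 9) × (12.6 - 15)/(12 - 15) = 1.126400
L_4(12.6) = (12.6 - 3)/(15 - 3) × (12.6 - 6)/(15 - 6) × (12.6 - 9)/(15 - 9) × (12.6 - 12)/(15 - 12) = 0.070400

P(12.6) = 19×L_0(12.6) + 20×L_1(12.6) + 10×L_2(12.6) + 13×L_3(12.6) + (-8)×L_4(12.6)
P(12.6) = 12.977600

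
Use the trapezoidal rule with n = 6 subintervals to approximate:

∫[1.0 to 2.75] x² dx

f(x) = x²
a = 1.0, b = 2.75, n = 6
h = (b - a)/n = 0.291667

Trapezoidal rule: (h/2)[f(x₀) + 2f(x₁) + 2f(x₂) + ... + f(xₙ)]

x_0 = 1.0000, f(x_0) = 1.000000, coefficient = 1
x_1 = 1.2917, f(x_1) = 1.668403, coefficient = 2
x_2 = 1.5833, f(x_2) = 2.506944, coefficient = 2
x_3 = 1.8750, f(x_3) = 3.515625, coefficient = 2
x_4 = 2.1667, f(x_4) = 4.694444, coefficient = 2
x_5 = 2.4583, f(x_5) = 6.043403, coefficient = 2
x_6 = 2.7500, f(x_6) = 7.562500, coefficient = 1

I ≈ (0.291667/2) × 45.420139 = 6.623770
Exact value: 6.598958
Error: 0.024812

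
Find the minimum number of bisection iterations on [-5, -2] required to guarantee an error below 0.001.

We need (b-a)/2^n ≤ 0.001
(-2 - (-5))/2^n ≤ 0.001
3/2^n ≤ 0.001
2^n ≥ 3000
n ≥ log₂(3000) = 11.55
n ≥ 12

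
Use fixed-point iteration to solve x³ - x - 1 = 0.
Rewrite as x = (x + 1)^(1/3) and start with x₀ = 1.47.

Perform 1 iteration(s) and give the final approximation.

Equation: x³ - x - 1 = 0
Fixed-point form: x = (x + 1)^(1/3)
x₀ = 1.47

x_1 = g(1.470000) = 1.351758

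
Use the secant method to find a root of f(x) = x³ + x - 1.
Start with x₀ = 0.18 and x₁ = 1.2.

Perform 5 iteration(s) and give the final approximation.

f(x) = x³ + x - 1
x₀ = 0.18, x₁ = 1.2

Secant formula: x_{n+1} = x_n - f(x_n)(x_n - x_{n-1})/(f(x_n) - f(x_{n-1}))

Iteration 1:
  f(0.180000) = -0.814168
  f(1.200000) = 1.928000
  x_2 = 1.200000 - 1.928000×(1.200000 - 0.180000)/(1.928000 - (-0.814168))
       = 0.482845
Iteration 2:
  f(1.200000) = 1.928000
  f(0.482845) = -0.404585
  x_3 = 0.482845 - (-0.404585)×(0.482845 - 1.200000)/(-0.404585 - 1.928000)
       = 0.607235
Iteration 3:
  f(0.482845) = -0.404585
  f(0.607235) = -0.168857
  x_4 = 0.607235 - (-0.168857)×(0.607235 - 0.482845)/(-0.168857 - (-0.404585))
       = 0.696338
Iteration 4:
  f(0.607235) = -0.168857
  f(0.696338) = 0.033983
  x_5 = 0.696338 - 0.033983×(0.696338 - 0.607235)/(0.033983 - (-0.168857))
       = 0.681410
Iteration 5:
  f(0.696338) = 0.033983
  f(0.681410) = -0.002198
  x_6 = 0.681410 - (-0.002198)×(0.681410 - 0.696338)/(-0.002198 - 0.033983)
       = 0.682317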